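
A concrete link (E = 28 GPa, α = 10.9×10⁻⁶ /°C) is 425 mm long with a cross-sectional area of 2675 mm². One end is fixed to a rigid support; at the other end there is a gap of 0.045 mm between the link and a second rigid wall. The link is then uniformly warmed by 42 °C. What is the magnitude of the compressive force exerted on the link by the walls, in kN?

P ≈ 26.4 kN

If the wall were absent the link would grow by αΔT L = 10.9×10⁻⁶ × 42 × 425 = 0.1946 mm.
The gap closes (δ_free > 0.045 mm) and the wall then resists a further 0.1946 − 0.045 = 0.1496 mm of expansion.
So σ = E(δ_free − g)/L = 28×10³ × 0.1496/425 = 9.854 MPa.
P = σA = 9.854 × 2675 = 26.36 kN.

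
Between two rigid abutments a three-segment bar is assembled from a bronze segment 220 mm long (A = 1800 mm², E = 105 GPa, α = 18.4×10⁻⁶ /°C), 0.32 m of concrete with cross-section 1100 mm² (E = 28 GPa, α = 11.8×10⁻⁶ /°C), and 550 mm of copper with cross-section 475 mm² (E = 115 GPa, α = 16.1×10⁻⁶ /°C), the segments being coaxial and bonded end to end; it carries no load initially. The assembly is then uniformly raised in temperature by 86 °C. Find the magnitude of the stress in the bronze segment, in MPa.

σ ≈ 36.9 MPa (compressive)

If the supports were absent, the total length change would be Σ αᵢΔT Lᵢ = 18.4×10⁻⁶×86×220 + 11.8×10⁻⁶×86×320 + 16.1×10⁻⁶×86×550 = 1.434 mm.
The walls prevent any net length change, so an axial force P (same in every segment) develops. Compatibility: P · Σ Lᵢ/(AᵢEᵢ) = δ_free.
Σ Lᵢ/(AᵢEᵢ) = 220/(1800×105×10³) + 320/(1100×28×10³) + 550/(475×115×10³) = 2.162×10⁻⁵ mm/N.
So P = 1.434 / 2.162×10⁻⁵ = 66.34 kN, compressive.
σ_{bronze} = P / A = 66340 / 1800 = 36.85 MPa.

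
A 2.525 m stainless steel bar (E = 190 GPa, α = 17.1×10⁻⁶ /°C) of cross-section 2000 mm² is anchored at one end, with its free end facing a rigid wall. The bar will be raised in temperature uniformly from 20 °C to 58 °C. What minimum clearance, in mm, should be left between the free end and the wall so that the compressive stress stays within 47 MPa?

With no wall the bar would lengthen by αΔT L = 17.1×10⁻⁶ × 38 × 2525 = 1.641 mm.
A stress of 47 MPa corresponds to the wall pushing the bar back by σL/E = 47×2525/(190×10³) = 0.6246 mm.
The gap must absorb the remainder: g_min = 1.641 − 0.6246 = 1.016 mm.

g ≈ 1.02 mm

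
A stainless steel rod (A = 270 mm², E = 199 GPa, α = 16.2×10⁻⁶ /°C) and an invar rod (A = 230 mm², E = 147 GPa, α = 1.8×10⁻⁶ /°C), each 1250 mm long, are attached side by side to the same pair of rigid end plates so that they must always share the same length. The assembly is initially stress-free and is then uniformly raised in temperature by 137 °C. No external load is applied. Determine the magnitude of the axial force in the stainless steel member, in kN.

The stainless steel has the larger α, so on heating it would change length more than the invar if both were free. The rigid plates force a common final length, so the stainless steel is put into compression and the invar into tension, with equal and opposite forces P (no external load).
Setting the final lengths equal and cancelling L: (α₁ − α₂)ΔT = P/(A₁E₁) + P/(A₂E₂).
|α₁ − α₂|·ΔT = 14.4×10⁻⁶ × 137 = 0.001973.
1/(A₁E₁) + 1/(A₂E₂) = 1/(270×199×10³) + 1/(230×147×10³) = 4.819×10⁻⁸ N⁻¹.
P = 0.001973 / 4.819×10⁻⁸ = 40940 N = 40.94 kN.

P ≈ 40.9 kN (compressive in the stainless steel)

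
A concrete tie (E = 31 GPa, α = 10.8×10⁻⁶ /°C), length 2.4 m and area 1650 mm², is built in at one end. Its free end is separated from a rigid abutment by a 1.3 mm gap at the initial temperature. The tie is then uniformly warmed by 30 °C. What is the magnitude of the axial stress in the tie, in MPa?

σ ≈ 0 MPa

Free thermal elongation = αΔT L = 10.8×10⁻⁶ × 30 × 2400 = 0.7776 mm.
Since δ_free = 0.778 mm is less than the 1.3 mm gap, the tie never touches the wall. No axial force develops.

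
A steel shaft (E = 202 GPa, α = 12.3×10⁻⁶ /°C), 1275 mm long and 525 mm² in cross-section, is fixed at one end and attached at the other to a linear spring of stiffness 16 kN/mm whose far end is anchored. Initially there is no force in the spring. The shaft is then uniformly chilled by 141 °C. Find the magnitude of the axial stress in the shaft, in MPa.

The unrestrained thermal change is αΔT L = 12.3×10⁻⁶ × 141 × 1275 = 2.211 mm.
With a force P in the spring, the elastic change of the shaft is PL/(AE) and that of the spring is P/k; compatibility requires their sum to equal δ_free.
So P = δ_free / [L/(AE) + 1/k] = 2.211 / [ 1275/(525×202×10³) + 1/(16×10³) ].
P = 2.211 / 7.452×10⁻⁵ = 29670 N.
σ = P/A = 29670/525 = 56.52 MPa.

σ ≈ 56.5 MPa (tensile)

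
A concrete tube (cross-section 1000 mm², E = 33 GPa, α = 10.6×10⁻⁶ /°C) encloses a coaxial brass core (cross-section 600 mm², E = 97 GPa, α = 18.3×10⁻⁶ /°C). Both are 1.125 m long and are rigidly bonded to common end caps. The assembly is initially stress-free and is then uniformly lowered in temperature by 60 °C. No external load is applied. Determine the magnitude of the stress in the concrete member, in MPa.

σ ≈ 9.73 MPa (compressive)

The brass has the larger α, so on cooling it would change length more than the concrete if both were free. The rigid plates force a common final length, so the brass is put into tension and the concrete into compression, with equal and opposite forces P (no external load).
Setting the final lengths equal and cancelling L: (α₁ − α₂)ΔT = P/(A₁E₁) + P/(A₂E₂).
|α₁ − α₂|·ΔT = 7.7×10⁻⁶ × 60 = 0.000462.
1/(A₁E₁) + 1/(A₂E₂) = 1/(1000×33×10³) + 1/(600×97×10³) = 4.749×10⁻⁸ N⁻¹.
So P = 0.000462 / 4.749×10⁻⁸ = 9.729 kN.
σ_{concrete} = P/A₁ = 9729/1000 = 9.729 MPa, compressive.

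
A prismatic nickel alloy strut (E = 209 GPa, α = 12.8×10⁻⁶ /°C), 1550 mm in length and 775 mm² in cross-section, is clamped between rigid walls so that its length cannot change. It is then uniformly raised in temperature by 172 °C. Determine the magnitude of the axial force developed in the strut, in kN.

The ends cannot move, so σ = EαΔT = 209×10³ × 12.8×10⁻⁶ × 172 = 460.1 MPa.
Then P = σA = 460.1 × 775 mm² = 356.6 kN, compressive.

P ≈ 357 kN (compressive)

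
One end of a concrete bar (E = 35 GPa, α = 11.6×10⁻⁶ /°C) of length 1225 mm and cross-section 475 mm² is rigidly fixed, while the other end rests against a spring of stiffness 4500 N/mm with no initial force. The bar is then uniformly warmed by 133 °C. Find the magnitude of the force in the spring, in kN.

P ≈ 6.39 kN

The unrestrained thermal change is αΔT L = 11.6×10⁻⁶ × 133 × 1225 = 1.89 mm.
With a force P in the spring, the elastic change of the bar is PL/(AE) and that of the spring is P/k; compatibility requires their sum to equal δ_free.
P [ L/(AE) + 1/k ] = δ_free → P [ 1225/(475×35×10³) + 1/(4500) ] = 1.89.
P = 1.89 / 0.0002959 = 6387 N.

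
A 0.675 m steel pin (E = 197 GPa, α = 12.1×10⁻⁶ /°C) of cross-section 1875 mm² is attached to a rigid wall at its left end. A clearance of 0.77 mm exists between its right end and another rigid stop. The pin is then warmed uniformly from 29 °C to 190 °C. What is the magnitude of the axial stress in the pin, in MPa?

Unrestrained expansion: δ_free = αΔT L = 12.1×10⁻⁶ × 161 × 675 = 1.315 mm.
The gap closes (δ_free > 0.77 mm) and the wall then resists a further 1.315 − 0.77 = 0.545 mm of expansion.
Compatibility: PL/(AE) = 0.545 mm, so σ = P/A = E × (0.545/675) = 159 MPa.

σ ≈ 159 MPa (compressive)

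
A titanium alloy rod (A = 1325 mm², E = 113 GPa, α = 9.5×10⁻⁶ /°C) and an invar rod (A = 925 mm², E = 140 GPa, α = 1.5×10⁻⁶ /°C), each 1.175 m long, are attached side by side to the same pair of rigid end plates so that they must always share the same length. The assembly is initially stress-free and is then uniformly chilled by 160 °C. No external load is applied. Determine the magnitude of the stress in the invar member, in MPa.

The titanium alloy has the larger α, so on cooling it would change length more than the invar if both were free. The rigid plates force a common final length, so the titanium alloy is put into tension and the invar into compression, with equal and opposite forces P (no external load).
Setting the final lengths equal and cancelling L: (α₁ − α₂)ΔT = P/(A₁E₁) + P/(A₂E₂).
|α₁ − α₂|·ΔT = 8×10⁻⁶ × 160 = 0.00128.
1/(A₁E₁) + 1/(A₂E₂) = 1/(1325×113×10³) + 1/(925×140×10³) = 1.44×10⁻⁸ N⁻¹.
So P = 0.00128 / 1.44×10⁻⁸ = 88.88 kN.
σ_{invar} = P/A₂ = 88880/925 = 96.09 MPa, compressive.

σ ≈ 96.1 MPa (compressive)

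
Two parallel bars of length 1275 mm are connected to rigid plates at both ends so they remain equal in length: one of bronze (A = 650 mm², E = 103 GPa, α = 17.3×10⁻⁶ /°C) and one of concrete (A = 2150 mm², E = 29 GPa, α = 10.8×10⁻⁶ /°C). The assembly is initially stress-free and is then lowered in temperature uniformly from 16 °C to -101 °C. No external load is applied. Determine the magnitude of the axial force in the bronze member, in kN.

Both members must finish at the same length. With the larger α, the bronze tends to over-contract; the plates restrain it, putting the bronze in tension and the concrete in compression. With no external load the two internal forces are equal and opposite, magnitude P.
Compatibility of the two members (thermal + elastic change equal): (α₁ − α₂)ΔT = P·[1/(A₁E₁) + 1/(A₂E₂)].
|α₁ − α₂|·ΔT = 6.5×10⁻⁶ × 117 = 0.0007605.
1/(A₁E₁) + 1/(A₂E₂) = 1/(650×103×10³) + 1/(2150×29×10³) = 3.098×10⁻⁸ N⁻¹.
So P = 0.0007605 / 3.098×10⁻⁸ = 24.55 kN.

P ≈ 24.6 kN (tensile in the bronze)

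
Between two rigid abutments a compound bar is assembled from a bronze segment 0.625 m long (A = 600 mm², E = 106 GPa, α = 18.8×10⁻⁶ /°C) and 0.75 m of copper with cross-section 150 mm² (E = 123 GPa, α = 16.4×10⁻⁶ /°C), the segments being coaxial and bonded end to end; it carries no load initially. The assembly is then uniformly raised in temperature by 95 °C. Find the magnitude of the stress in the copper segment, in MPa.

σ ≈ 302 MPa (compressive)

With the walls removed the bar would change length by δ_free = Σ αᵢΔT Lᵢ = 18.8×10⁻⁶×95×625 + 16.4×10⁻⁶×95×750 = 2.285 mm.
The rigid supports impose zero overall length change; the single axial force P common to all segments must satisfy P Σ Lᵢ/(AᵢEᵢ) = δ_free.
Σ Lᵢ/(AᵢEᵢ) = 625/(600×106×10³) + 750/(150×123×10³) = 5.048×10⁻⁵ mm/N.
Hence P = δ_free / Σ(L/AE) = 2.285/5.048×10⁻⁵ = 45.26 kN (compressive).
σ_{copper} = P / A = 45260 / 150 = 301.8 MPa.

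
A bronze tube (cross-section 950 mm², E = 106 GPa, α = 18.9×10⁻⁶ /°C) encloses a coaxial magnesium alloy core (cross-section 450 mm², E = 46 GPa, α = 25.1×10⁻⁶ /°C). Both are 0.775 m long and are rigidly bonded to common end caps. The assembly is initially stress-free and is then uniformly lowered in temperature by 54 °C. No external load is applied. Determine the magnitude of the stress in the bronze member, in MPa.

σ ≈ 6.05 MPa (compressive)

Both members must finish at the same length. With the larger α, the magnesium alloy tends to over-contract; the plates restrain it, putting the magnesium alloy in tension and the bronze in compression. With no external load the two internal forces are equal and opposite, magnitude P.
Equating the net (thermal + elastic) strains gives |α₁ − α₂|·ΔT = P·[1/(A₁E₁) + 1/(A₂E₂)].
|α₁ − α₂|·ΔT = 6.2×10⁻⁶ × 54 = 0.0003348.
1/(A₁E₁) + 1/(A₂E₂) = 1/(950×106×10³) + 1/(450×46×10³) = 5.824×10⁻⁸ N⁻¹.
P = 0.0003348 / 5.824×10⁻⁸ = 5749 N = 5.749 kN.
σ_{bronze} = P/A₁ = 5749/950 = 6.051 MPa, compressive.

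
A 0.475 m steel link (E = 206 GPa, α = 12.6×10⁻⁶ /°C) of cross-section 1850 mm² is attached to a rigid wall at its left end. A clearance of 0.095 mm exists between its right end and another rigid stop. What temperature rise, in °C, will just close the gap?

The gap closes when αΔT L = 0.095 mm, since the link is still unstressed at that instant.
So ΔT = g/(αL) = 0.095/(12.6×10⁻⁶ × 475) = 15.87 °C.

ΔT ≈ 15.9 °C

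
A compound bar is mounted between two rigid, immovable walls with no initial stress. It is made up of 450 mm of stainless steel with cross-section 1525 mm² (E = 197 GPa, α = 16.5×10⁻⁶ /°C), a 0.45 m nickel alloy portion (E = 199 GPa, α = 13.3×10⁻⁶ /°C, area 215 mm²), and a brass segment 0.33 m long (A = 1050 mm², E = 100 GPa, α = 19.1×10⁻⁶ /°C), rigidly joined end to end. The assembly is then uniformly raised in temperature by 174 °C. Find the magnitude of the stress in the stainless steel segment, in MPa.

σ ≈ 148 MPa (compressive)

Free thermal expansion of the whole bar: Σ αᵢΔT Lᵢ = 16.5×10⁻⁶×174×450 + 13.3×10⁻⁶×174×450 + 19.1×10⁻⁶×174×330 = 3.43 mm.
The walls prevent any net length change, so an axial force P (same in every segment) develops. Compatibility: P · Σ Lᵢ/(AᵢEᵢ) = δ_free.
The series flexibility is Σ Lᵢ/(AᵢEᵢ) = 450/(1525×197×10³) + 450/(215×199×10³) + 330/(1050×100×10³) = 1.516×10⁻⁵ mm/N.
Hence P = δ_free / Σ(L/AE) = 3.43/1.516×10⁻⁵ = 226.3 kN (compressive).
σ_{stainless steel} = P / A = 226300 / 1525 = 148.4 MPa.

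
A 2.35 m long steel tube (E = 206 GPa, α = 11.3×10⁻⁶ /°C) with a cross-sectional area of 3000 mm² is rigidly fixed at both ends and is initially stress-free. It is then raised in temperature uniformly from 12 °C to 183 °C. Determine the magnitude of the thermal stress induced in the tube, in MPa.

The supports are rigid, so the total axial strain is zero. The restrained thermal strain is ε = αΔT = 11.3×10⁻⁶ × 171 = 1932.3×10⁻⁶.
The stress required to suppress this strain is σ = Eε = 206×10³ × 1932.3×10⁻⁶ = 398.1 MPa, compressive since the tube is trying to expand.

σ ≈ 398 MPa (compressive)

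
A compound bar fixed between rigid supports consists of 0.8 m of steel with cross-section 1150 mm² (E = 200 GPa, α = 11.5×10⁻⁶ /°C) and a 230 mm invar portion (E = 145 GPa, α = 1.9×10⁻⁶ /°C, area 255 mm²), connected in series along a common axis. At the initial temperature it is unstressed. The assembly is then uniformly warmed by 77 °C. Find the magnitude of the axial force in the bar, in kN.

With the walls removed the bar would change length by δ_free = Σ αᵢΔT Lᵢ = 11.5×10⁻⁶×77×800 + 1.9×10⁻⁶×77×230 = 0.742 mm.
The rigid supports impose zero overall length change; the single axial force P common to all segments must satisfy P Σ Lᵢ/(AᵢEᵢ) = δ_free.
Σ Lᵢ/(AᵢEᵢ) = 800/(1150×200×10³) + 230/(255×145×10³) = 9.699×10⁻⁶ mm/N.
P = 0.742 / 9.699×10⁻⁶ = 76510 N = 76.51 kN, compressive.

P ≈ 76.5 kN (compressive)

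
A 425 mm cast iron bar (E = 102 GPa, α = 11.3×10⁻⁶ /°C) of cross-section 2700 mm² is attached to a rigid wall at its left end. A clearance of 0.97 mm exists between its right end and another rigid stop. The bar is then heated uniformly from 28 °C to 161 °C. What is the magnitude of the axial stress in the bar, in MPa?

σ ≈ 0 MPa

Unrestrained expansion: δ_free = αΔT L = 11.3×10⁻⁶ × 133 × 425 = 0.6387 mm.
Since δ_free = 0.639 mm is less than the 0.97 mm gap, the bar never touches the wall. No axial force develops.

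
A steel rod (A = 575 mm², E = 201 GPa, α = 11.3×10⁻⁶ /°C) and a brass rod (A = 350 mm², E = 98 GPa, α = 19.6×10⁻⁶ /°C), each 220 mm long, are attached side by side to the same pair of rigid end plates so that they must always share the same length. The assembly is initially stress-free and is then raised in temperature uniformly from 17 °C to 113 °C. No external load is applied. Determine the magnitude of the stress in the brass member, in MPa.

Both members must finish at the same length. With the larger α, the brass tends to over-expand; the plates restrain it, putting the brass in compression and the steel in tension. With no external load the two internal forces are equal and opposite, magnitude P.
Equating the net (thermal + elastic) strains gives |α₁ − α₂|·ΔT = P·[1/(A₁E₁) + 1/(A₂E₂)].
|α₁ − α₂|·ΔT = 8.3×10⁻⁶ × 96 = 0.0007968.
1/(A₁E₁) + 1/(A₂E₂) = 1/(575×201×10³) + 1/(350×98×10³) = 3.781×10⁻⁸ N⁻¹.
So P = 0.0007968 / 3.781×10⁻⁸ = 21.08 kN.
σ_{brass} = P/A₂ = 21080/350 = 60.22 MPa, compressive.

σ ≈ 60.2 MPa (compressive)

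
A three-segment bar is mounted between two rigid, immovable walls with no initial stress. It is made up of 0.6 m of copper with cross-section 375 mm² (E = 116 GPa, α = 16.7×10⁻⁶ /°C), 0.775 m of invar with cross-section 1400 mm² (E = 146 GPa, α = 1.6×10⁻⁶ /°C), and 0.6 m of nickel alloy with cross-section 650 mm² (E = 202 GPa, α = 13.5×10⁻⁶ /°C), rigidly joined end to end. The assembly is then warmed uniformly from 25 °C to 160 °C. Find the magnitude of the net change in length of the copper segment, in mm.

Free thermal expansion of the whole bar: Σ αᵢΔT Lᵢ = 16.7×10⁻⁶×135×600 + 1.6×10⁻⁶×135×775 + 13.5×10⁻⁶×135×600 = 2.614 mm.
Since the ends are fixed, an axial force P builds up, equal in every segment, with P · Σ Lᵢ/(AᵢEᵢ) = δ_free.
The series flexibility is Σ Lᵢ/(AᵢEᵢ) = 600/(375×116×10³) + 775/(1400×146×10³) + 600/(650×202×10³) = 2.215×10⁻⁵ mm/N.
P = 2.614 / 2.215×10⁻⁵ = 118000 N = 118 kN, compressive.
For the copper segment, free thermal change = 16.7×10⁻⁶×135×600 = 1.353 mm and elastic change from P = 118000×600/(375×116×10³) = 1.627 mm; these oppose, so the net change is 0.275 mm (segment shortens).

|ΔL| ≈ 0.275 mm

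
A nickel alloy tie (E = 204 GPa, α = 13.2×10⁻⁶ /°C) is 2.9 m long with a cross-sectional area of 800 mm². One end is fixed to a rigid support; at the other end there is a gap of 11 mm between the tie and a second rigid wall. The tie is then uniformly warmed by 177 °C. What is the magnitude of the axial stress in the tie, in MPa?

σ ≈ 0 MPa

Free thermal elongation = αΔT L = 13.2×10⁻⁶ × 177 × 2900 = 6.776 mm.
This is smaller than the 11 mm clearance, so the tie expands freely without reaching the stop — the stress is zero.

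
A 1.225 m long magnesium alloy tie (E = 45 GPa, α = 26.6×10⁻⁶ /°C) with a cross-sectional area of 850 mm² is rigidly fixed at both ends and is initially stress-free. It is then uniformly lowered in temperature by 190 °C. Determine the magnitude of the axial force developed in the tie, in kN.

With zero net strain, σ = E·αΔT = 45 GPa × 26.6×10⁻⁶ × 190 = 227.4 MPa.
Axial force P = σA = 227.4 × 850 = 193300 N = 193.3 kN, tensile.

P ≈ 193 kN (tensile)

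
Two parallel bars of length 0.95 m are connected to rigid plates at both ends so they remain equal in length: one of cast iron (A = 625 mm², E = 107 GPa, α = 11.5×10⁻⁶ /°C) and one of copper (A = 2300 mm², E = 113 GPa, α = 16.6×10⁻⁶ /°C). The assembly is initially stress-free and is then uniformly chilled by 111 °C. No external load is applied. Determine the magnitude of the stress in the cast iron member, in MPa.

σ ≈ 48.2 MPa (compressive)

Both members must finish at the same length. With the larger α, the copper tends to over-contract; the plates restrain it, putting the copper in tension and the cast iron in compression. With no external load the two internal forces are equal and opposite, magnitude P.
Compatibility of the two members (thermal + elastic change equal): (α₁ − α₂)ΔT = P·[1/(A₁E₁) + 1/(A₂E₂)].
|α₁ − α₂|·ΔT = 5.1×10⁻⁶ × 111 = 0.0005661.
1/(A₁E₁) + 1/(A₂E₂) = 1/(625×107×10³) + 1/(2300×113×10³) = 1.88×10⁻⁸ N⁻¹.
So P = 0.0005661 / 1.88×10⁻⁸ = 30.11 kN.
σ_{cast iron} = P/A₁ = 30110/625 = 48.18 MPa, compressive.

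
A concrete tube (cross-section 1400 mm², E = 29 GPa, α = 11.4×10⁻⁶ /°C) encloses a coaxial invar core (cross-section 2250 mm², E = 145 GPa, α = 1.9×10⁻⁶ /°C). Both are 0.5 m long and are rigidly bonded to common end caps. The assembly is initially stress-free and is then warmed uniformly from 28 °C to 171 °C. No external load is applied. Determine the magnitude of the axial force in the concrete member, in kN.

P ≈ 49.1 kN (compressive in the concrete)

The concrete has the larger α, so on heating it would change length more than the invar if both were free. The rigid plates force a common final length, so the concrete is put into compression and the invar into tension, with equal and opposite forces P (no external load).
Compatibility of the two members (thermal + elastic change equal): (α₁ − α₂)ΔT = P·[1/(A₁E₁) + 1/(A₂E₂)].
|α₁ − α₂|·ΔT = 9.5×10⁻⁶ × 143 = 0.001358.
1/(A₁E₁) + 1/(A₂E₂) = 1/(1400×29×10³) + 1/(2250×145×10³) = 2.77×10⁻⁸ N⁻¹.
P = 0.001358 / 2.77×10⁻⁸ = 49050 N = 49.05 kN.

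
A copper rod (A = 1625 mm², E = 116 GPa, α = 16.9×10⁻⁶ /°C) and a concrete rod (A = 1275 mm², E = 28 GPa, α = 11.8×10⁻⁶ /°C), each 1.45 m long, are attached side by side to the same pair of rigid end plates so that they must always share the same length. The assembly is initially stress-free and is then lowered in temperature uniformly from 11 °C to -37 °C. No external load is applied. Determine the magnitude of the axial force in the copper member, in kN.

Both members must finish at the same length. With the larger α, the copper tends to over-contract; the plates restrain it, putting the copper in tension and the concrete in compression. With no external load the two internal forces are equal and opposite, magnitude P.
Setting the final lengths equal and cancelling L: (α₁ − α₂)ΔT = P/(A₁E₁) + P/(A₂E₂).
|α₁ − α₂|·ΔT = 5.1×10⁻⁶ × 48 = 0.0002448.
1/(A₁E₁) + 1/(A₂E₂) = 1/(1625×116×10³) + 1/(1275×28×10³) = 3.332×10⁻⁸ N⁻¹.
P = 0.0002448 / 3.332×10⁻⁸ = 7348 N = 7.348 kN.

P ≈ 7.35 kN (tensile in the copper)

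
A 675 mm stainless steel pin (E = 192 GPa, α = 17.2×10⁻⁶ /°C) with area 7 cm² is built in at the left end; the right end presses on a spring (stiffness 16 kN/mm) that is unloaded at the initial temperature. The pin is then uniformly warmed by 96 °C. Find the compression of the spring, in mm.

δ ≈ 1.03 mm

The unrestrained thermal change is αΔT L = 17.2×10⁻⁶ × 96 × 675 = 1.115 mm.
With a force P in the spring, the elastic change of the pin is PL/(AE) and that of the spring is P/k; compatibility requires their sum to equal δ_free.
So P = δ_free / [L/(AE) + 1/k] = 1.115 / [ 675/(700×192×10³) + 1/(16×10³) ].
P = 1.115 / 6.752×10⁻⁵ = 16510 N.
Spring compression = P/k = 16510/(16×10³) = 1.032 mm.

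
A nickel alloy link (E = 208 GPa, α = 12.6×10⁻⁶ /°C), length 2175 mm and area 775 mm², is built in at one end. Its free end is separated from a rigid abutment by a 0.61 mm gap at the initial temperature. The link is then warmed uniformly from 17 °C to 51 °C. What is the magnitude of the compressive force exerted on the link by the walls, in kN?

If the wall were absent the link would grow by αΔT L = 12.6×10⁻⁶ × 34 × 2175 = 0.9318 mm.
The gap closes (δ_free > 0.61 mm) and the wall then resists a further 0.9318 − 0.61 = 0.3218 mm of expansion.
So σ = E(δ_free − g)/L = 208×10³ × 0.3218/2175 = 30.77 MPa.
Force on the wall = σA = 30.77 × 775 mm² = 23.85 kN.

P ≈ 23.8 kN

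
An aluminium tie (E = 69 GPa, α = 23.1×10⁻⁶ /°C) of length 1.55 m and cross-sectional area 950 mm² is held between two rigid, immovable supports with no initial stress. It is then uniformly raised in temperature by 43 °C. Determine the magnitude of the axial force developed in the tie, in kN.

With zero net strain, σ = E·αΔT = 69 GPa × 23.1×10⁻⁶ × 43 = 68.54 MPa.
Then P = σA = 68.54 × 950 mm² = 65.11 kN, compressive.

P ≈ 65.1 kN (compressive)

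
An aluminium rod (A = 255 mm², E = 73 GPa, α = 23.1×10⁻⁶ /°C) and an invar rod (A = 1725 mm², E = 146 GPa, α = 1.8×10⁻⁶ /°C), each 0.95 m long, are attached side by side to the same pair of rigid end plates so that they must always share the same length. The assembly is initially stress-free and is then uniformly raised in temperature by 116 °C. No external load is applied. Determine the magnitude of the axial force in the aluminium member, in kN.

P ≈ 42.8 kN (compressive in the aluminium)

Both members must finish at the same length. With the larger α, the aluminium tends to over-expand; the plates restrain it, putting the aluminium in compression and the invar in tension. With no external load the two internal forces are equal and opposite, magnitude P.
Equating the net (thermal + elastic) strains gives |α₁ − α₂|·ΔT = P·[1/(A₁E₁) + 1/(A₂E₂)].
|α₁ − α₂|·ΔT = 21.3×10⁻⁶ × 116 = 0.002471.
1/(A₁E₁) + 1/(A₂E₂) = 1/(255×73×10³) + 1/(1725×146×10³) = 5.769×10⁻⁸ N⁻¹.
So P = 0.002471 / 5.769×10⁻⁸ = 42.83 kN.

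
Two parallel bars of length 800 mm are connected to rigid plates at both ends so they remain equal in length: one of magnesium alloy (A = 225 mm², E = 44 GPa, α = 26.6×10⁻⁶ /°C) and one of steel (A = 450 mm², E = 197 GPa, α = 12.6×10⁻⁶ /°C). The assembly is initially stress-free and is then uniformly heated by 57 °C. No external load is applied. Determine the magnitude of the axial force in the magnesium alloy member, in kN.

P ≈ 7.11 kN (compressive in the magnesium alloy)

Both members must finish at the same length. With the larger α, the magnesium alloy tends to over-expand; the plates restrain it, putting the magnesium alloy in compression and the steel in tension. With no external load the two internal forces are equal and opposite, magnitude P.
Equating the net (thermal + elastic) strains gives |α₁ − α₂|·ΔT = P·[1/(A₁E₁) + 1/(A₂E₂)].
|α₁ − α₂|·ΔT = 14×10⁻⁶ × 57 = 0.000798.
1/(A₁E₁) + 1/(A₂E₂) = 1/(225×44×10³) + 1/(450×197×10³) = 1.123×10⁻⁷ N⁻¹.
P = 0.000798 / 1.123×10⁻⁷ = 7107 N = 7.107 kN.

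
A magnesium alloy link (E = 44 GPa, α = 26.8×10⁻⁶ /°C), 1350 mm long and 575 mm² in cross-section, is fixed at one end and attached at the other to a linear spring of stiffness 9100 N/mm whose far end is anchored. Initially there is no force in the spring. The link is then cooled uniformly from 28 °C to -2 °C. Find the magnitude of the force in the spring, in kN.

Free thermal contraction: δ_free = αΔT L = 26.8×10⁻⁶ × 30 × 1350 = 1.085 mm.
Let P be the tensile force in the spring. The link extends elastically by PL/(AE) and the spring stretches by P/k; together these equal δ_free.
So P = δ_free / [L/(AE) + 1/k] = 1.085 / [ 1350/(575×44×10³) + 1/(9100) ].
P = 1.085 / 0.0001632 = 6649 N.

P ≈ 6.65 kN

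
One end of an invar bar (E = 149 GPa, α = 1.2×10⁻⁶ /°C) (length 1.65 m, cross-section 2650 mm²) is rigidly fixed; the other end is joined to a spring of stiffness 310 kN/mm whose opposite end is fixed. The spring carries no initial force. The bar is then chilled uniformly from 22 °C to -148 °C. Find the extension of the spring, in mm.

δ ≈ 0.147 mm

If the spring were absent the bar would shorten by αΔT L = 1.2×10⁻⁶ × 170 × 1650 = 0.3366 mm.
With a force P in the spring, the elastic change of the bar is PL/(AE) and that of the spring is P/k; compatibility requires their sum to equal δ_free.
P [ L/(AE) + 1/k ] = δ_free → P [ 1650/(2650×149×10³) + 1/(310×10³) ] = 0.3366.
P = 0.3366 / 7.405×10⁻⁶ = 45460 N.
Spring extension = P/k = 45460/(310×10³) = 0.1466 mm.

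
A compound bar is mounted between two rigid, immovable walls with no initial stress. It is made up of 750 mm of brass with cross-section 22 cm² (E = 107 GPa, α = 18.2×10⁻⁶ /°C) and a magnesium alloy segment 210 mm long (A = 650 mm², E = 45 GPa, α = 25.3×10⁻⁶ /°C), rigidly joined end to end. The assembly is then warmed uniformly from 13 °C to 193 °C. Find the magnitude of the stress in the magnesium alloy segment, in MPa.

Free thermal expansion of the whole bar: Σ αᵢΔT Lᵢ = 18.2×10⁻⁶×180×750 + 25.3×10⁻⁶×180×210 = 3.413 mm.
Since the ends are fixed, an axial force P builds up, equal in every segment, with P · Σ Lᵢ/(AᵢEᵢ) = δ_free.
Σ Lᵢ/(AᵢEᵢ) = 750/(2200×107×10³) + 210/(650×45×10³) = 1.037×10⁻⁵ mm/N.
So P = 3.413 / 1.037×10⁻⁵ = 329.3 kN, compressive.
σ_{magnesium alloy} = P / A = 329300 / 650 = 506.6 MPa.

σ ≈ 507 MPa (compressive)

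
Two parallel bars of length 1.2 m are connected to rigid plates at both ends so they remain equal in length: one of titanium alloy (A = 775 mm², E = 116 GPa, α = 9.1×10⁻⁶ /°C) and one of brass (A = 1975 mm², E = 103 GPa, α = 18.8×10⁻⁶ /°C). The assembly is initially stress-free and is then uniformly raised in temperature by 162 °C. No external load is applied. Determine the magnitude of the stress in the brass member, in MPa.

Equilibrium of a rigid end plate with no external load gives equal and opposite internal forces ±P in the two members. Since α_{brass} > α_{titanium alloy}, heating drives the brass into compression and the titanium alloy into tension.
Compatibility of the two members (thermal + elastic change equal): (α₁ − α₂)ΔT = P·[1/(A₁E₁) + 1/(A₂E₂)].
|α₁ − α₂|·ΔT = 9.7×10⁻⁶ × 162 = 0.001571.
1/(A₁E₁) + 1/(A₂E₂) = 1/(775×116×10³) + 1/(1975×103×10³) = 1.604×10⁻⁸ N⁻¹.
P = 0.001571 / 1.604×10⁻⁸ = 97970 N = 97.97 kN.
σ_{brass} = P/A₂ = 97970/1975 = 49.61 MPa, compressive.

σ ≈ 49.6 MPa (compressive)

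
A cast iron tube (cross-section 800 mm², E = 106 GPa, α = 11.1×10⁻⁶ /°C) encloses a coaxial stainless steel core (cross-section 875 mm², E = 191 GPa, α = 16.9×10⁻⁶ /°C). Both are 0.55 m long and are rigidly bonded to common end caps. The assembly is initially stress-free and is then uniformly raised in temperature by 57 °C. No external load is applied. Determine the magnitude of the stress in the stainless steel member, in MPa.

Equilibrium of a rigid end plate with no external load gives equal and opposite internal forces ±P in the two members. Since α_{stainless steel} > α_{cast iron}, heating drives the stainless steel into compression and the cast iron into tension.
Compatibility of the two members (thermal + elastic change equal): (α₁ − α₂)ΔT = P·[1/(A₁E₁) + 1/(A₂E₂)].
|α₁ − α₂|·ΔT = 5.8×10⁻⁶ × 57 = 0.0003306.
1/(A₁E₁) + 1/(A₂E₂) = 1/(800×106×10³) + 1/(875×191×10³) = 1.778×10⁻⁸ N⁻¹.
P = 0.0003306 / 1.778×10⁻⁸ = 18600 N = 18.6 kN.
σ_{stainless steel} = P/A₂ = 18600/875 = 21.25 MPa, compressive.

σ ≈ 21.3 MPa (compressive)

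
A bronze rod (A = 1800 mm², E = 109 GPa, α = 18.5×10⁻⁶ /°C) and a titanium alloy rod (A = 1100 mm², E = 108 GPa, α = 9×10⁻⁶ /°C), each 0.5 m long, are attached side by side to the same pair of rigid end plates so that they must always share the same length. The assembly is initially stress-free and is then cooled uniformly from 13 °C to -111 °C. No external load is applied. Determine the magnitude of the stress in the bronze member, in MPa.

σ ≈ 48.4 MPa (tensile)

Equilibrium of a rigid end plate with no external load gives equal and opposite internal forces ±P in the two members. Since α_{bronze} > α_{titanium alloy}, cooling drives the bronze into tension and the titanium alloy into compression.
Equating the net (thermal + elastic) strains gives |α₁ − α₂|·ΔT = P·[1/(A₁E₁) + 1/(A₂E₂)].
|α₁ − α₂|·ΔT = 9.5×10⁻⁶ × 124 = 0.001178.
1/(A₁E₁) + 1/(A₂E₂) = 1/(1800×109×10³) + 1/(1100×108×10³) = 1.351×10⁻⁸ N⁻¹.
So P = 0.001178 / 1.351×10⁻⁸ = 87.17 kN.
σ_{bronze} = P/A₁ = 87170/1800 = 48.43 MPa, tensile.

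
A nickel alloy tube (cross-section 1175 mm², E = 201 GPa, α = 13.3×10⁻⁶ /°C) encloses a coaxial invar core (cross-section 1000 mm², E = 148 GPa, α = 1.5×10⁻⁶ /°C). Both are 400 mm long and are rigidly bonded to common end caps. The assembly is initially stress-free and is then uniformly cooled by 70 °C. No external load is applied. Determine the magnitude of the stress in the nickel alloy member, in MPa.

The nickel alloy has the larger α, so on cooling it would change length more than the invar if both were free. The rigid plates force a common final length, so the nickel alloy is put into tension and the invar into compression, with equal and opposite forces P (no external load).
Equating the net (thermal + elastic) strains gives |α₁ − α₂|·ΔT = P·[1/(A₁E₁) + 1/(A₂E₂)].
|α₁ − α₂|·ΔT = 11.8×10⁻⁶ × 70 = 0.000826.
1/(A₁E₁) + 1/(A₂E₂) = 1/(1175×201×10³) + 1/(1000×148×10³) = 1.099×10⁻⁸ N⁻¹.
So P = 0.000826 / 1.099×10⁻⁸ = 75.15 kN.
σ_{nickel alloy} = P/A₁ = 75150/1175 = 63.96 MPa, tensile.

σ ≈ 64 MPa (tensile)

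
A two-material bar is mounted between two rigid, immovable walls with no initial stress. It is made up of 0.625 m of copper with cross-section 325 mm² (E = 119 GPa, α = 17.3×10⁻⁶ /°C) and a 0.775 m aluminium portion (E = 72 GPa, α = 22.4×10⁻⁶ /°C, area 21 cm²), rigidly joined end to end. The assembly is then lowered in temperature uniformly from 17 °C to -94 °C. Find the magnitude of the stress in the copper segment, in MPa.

With the walls removed the bar would change length by δ_free = Σ αᵢΔT Lᵢ = 17.3×10⁻⁶×111×625 + 22.4×10⁻⁶×111×775 = 3.127 mm.
The walls prevent any net length change, so an axial force P (same in every segment) develops. Compatibility: P · Σ Lᵢ/(AᵢEᵢ) = δ_free.
The series flexibility is Σ Lᵢ/(AᵢEᵢ) = 625/(325×119×10³) + 775/(2100×72×10³) = 2.129×10⁻⁵ mm/N.
Hence P = δ_free / Σ(L/AE) = 3.127/2.129×10⁻⁵ = 146.9 kN (tensile).
σ_{copper} = P / A = 146900 / 325 = 452 MPa.

σ ≈ 452 MPa (tensile)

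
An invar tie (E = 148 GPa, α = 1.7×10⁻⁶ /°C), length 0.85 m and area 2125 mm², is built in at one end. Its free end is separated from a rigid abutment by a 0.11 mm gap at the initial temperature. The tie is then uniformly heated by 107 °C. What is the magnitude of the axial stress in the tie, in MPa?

Unrestrained expansion: δ_free = αΔT L = 1.7×10⁻⁶ × 107 × 850 = 0.1546 mm.
The gap closes (δ_free > 0.11 mm) and the wall then resists a further 0.1546 − 0.11 = 0.04461 mm of expansion.
So σ = E(δ_free − g)/L = 148×10³ × 0.04461/850 = 7.768 MPa.

σ ≈ 7.77 MPa (compressive)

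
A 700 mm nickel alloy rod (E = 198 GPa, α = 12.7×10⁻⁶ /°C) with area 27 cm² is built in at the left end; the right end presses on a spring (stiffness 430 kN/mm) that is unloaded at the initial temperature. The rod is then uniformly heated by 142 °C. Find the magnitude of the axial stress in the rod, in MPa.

If the spring were absent the rod would lengthen by αΔT L = 12.7×10⁻⁶ × 142 × 700 = 1.262 mm.
Let P be the compressive force at the spring. The rod shortens elastically by PL/(AE) and the spring compresses by P/k; together these equal δ_free.
So P = δ_free / [L/(AE) + 1/k] = 1.262 / [ 700/(2700×198×10³) + 1/(430×10³) ].
P = 1.262 / 3.635×10⁻⁶ = 347300 N.
σ = P/A = 347300/2700 = 128.6 MPa.

σ ≈ 129 MPa (compressive)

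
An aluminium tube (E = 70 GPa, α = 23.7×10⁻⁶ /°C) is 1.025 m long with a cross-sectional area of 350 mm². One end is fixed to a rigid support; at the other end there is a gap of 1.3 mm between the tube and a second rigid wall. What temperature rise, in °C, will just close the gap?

Contact occurs when the free expansion equals the gap: αΔT L = 1.3 mm.
So ΔT = g/(αL) = 1.3/(23.7×10⁻⁶ × 1025) = 53.51 °C.

ΔT ≈ 53.5 °C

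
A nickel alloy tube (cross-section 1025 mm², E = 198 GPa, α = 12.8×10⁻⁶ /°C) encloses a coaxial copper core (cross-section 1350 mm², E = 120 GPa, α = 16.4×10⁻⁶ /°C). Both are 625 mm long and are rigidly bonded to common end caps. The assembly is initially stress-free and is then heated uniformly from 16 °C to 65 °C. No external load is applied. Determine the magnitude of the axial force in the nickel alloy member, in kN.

Both members must finish at the same length. With the larger α, the copper tends to over-expand; the plates restrain it, putting the copper in compression and the nickel alloy in tension. With no external load the two internal forces are equal and opposite, magnitude P.
Compatibility of the two members (thermal + elastic change equal): (α₁ − α₂)ΔT = P·[1/(A₁E₁) + 1/(A₂E₂)].
|α₁ − α₂|·ΔT = 3.6×10⁻⁶ × 49 = 0.0001764.
1/(A₁E₁) + 1/(A₂E₂) = 1/(1025×198×10³) + 1/(1350×120×10³) = 1.11×10⁻⁸ N⁻¹.
So P = 0.0001764 / 1.11×10⁻⁸ = 15.89 kN.

P ≈ 15.9 kN (tensile in the nickel alloy)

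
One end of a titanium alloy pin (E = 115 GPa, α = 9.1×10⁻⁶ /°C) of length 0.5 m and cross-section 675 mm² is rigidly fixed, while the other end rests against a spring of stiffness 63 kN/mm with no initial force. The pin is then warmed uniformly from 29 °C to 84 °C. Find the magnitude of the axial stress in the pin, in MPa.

Free thermal expansion: δ_free = αΔT L = 9.1×10⁻⁶ × 55 × 500 = 0.2502 mm.
Let P be the compressive force at the spring. The pin shortens elastically by PL/(AE) and the spring compresses by P/k; together these equal δ_free.
P [ L/(AE) + 1/k ] = δ_free → P [ 500/(675×115×10³) + 1/(63×10³) ] = 0.2502.
P = 0.2502 / 2.231×10⁻⁵ = 11210 N.
σ = P/A = 11210/675 = 16.61 MPa.

σ ≈ 16.6 MPa (compressive)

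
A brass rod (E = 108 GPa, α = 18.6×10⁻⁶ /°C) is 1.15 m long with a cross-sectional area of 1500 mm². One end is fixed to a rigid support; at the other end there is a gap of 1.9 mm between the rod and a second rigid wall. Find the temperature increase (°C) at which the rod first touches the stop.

ΔT ≈ 88.8 °C

Contact occurs when the free expansion equals the gap: αΔT L = 1.9 mm.
ΔT = 1.9 / (18.6×10⁻⁶ × 1150) = 88.83 °C.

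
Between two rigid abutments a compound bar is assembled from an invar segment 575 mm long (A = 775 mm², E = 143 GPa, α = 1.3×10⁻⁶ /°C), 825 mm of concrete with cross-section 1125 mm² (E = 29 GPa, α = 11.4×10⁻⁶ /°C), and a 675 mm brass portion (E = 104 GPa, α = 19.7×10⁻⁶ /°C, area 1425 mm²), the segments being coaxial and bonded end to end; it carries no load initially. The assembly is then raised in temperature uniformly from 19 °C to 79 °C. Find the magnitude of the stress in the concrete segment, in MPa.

If the supports were absent, the total length change would be Σ αᵢΔT Lᵢ = 1.3×10⁻⁶×60×575 + 11.4×10⁻⁶×60×825 + 19.7×10⁻⁶×60×675 = 1.407 mm.
The walls prevent any net length change, so an axial force P (same in every segment) develops. Compatibility: P · Σ Lᵢ/(AᵢEᵢ) = δ_free.
The series flexibility is Σ Lᵢ/(AᵢEᵢ) = 575/(775×143×10³) + 825/(1125×29×10³) + 675/(1425×104×10³) = 3.503×10⁻⁵ mm/N.
P = 1.407 / 3.503×10⁻⁵ = 40170 N = 40.17 kN, compressive.
σ_{concrete} = P / A = 40170 / 1125 = 35.7 MPa.

σ ≈ 35.7 MPa (compressive)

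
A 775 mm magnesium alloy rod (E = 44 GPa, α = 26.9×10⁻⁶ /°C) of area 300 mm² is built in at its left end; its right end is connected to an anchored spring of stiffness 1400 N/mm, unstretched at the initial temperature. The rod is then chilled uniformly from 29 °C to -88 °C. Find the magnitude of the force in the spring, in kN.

P ≈ 3.16 kN

The unrestrained thermal change is αΔT L = 26.9×10⁻⁶ × 117 × 775 = 2.439 mm.
With a force P in the spring, the elastic change of the rod is PL/(AE) and that of the spring is P/k; compatibility requires their sum to equal δ_free.
P [ L/(AE) + 1/k ] = δ_free → P [ 775/(300×44×10³) + 1/(1400) ] = 2.439.
P = 2.439 / 0.000773 = 3155 N.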